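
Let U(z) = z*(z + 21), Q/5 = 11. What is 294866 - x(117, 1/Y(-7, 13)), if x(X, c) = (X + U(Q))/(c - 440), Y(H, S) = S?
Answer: 1686394515/5719 ≈ 2.9488e+5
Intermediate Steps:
Q = 55 (Q = 5*11 = 55)
U(z) = z*(21 + z)
x(X, c) = (4180 + X)/(-440 + c) (x(X, c) = (X + 55*(21 + 55))/(c - 440) = (X + 55*76)/(-440 + c) = (X + 4180)/(-440 + c) = (4180 + X)/(-440 + c))
294866 - x(117, 1/Y(-7, 13)) = 294866 - (4180 + 117)/(-440 + 1/13) = 294866 - 4297/(-440 + 1/13) = 294866 - 4297/(-5719/13) = 294866 - (-13)*4297/5719 = 294866 - 1*(-55861/5719) = 294866 + 55861/5719 = 1686394515/5719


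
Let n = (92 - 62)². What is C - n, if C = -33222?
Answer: -34122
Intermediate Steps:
n = 900 (n = 30² = 900)
C - n = -33222 - 1*900 = -33222 - 900 = -34122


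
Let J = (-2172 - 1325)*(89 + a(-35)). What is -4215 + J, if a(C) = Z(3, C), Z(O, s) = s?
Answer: -193053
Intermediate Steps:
a(C) = C
J = -188838 (J = (-2172 - 1325)*(89 - 35) = -3497*54 = -188838)
-4215 + J = -4215 - 188838 = -193053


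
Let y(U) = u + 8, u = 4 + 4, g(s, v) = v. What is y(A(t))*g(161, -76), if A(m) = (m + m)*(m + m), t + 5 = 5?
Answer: -1216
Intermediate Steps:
t = 0 (t = -5 + 5 = 0)
A(m) = 4*m**2 (A(m) = (2*m)*(2*m) = 4*m**2)
u = 8
y(U) = 16 (y(U) = 8 + 8 = 16)
y(A(t))*g(161, -76) = 16*(-76) = -1216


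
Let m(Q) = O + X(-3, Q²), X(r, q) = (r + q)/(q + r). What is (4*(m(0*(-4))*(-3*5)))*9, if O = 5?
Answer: -3240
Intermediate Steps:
X(r, q) = 1 (X(r, q) = (q + r)/(q + r) = 1)
m(Q) = 6 (m(Q) = 5 + 1 = 6)
(4*(m(0*(-4))*(-3*5)))*9 = (4*(6*(-3*5)))*9 = (4*(6*(-15)))*9 = (4*(-90))*9 = -360*9 = -3240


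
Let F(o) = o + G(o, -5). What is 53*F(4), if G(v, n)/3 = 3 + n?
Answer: -106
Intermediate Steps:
G(v, n) = 9 + 3*n (G(v, n) = 3*(3 + n) = 9 + 3*n)
F(o) = -6 + o (F(o) = o + (9 + 3*(-5)) = o + (9 - 15) = o - 6 = -6 + o)
53*F(4) = 53*(-6 + 4) = 53*(-2) = -106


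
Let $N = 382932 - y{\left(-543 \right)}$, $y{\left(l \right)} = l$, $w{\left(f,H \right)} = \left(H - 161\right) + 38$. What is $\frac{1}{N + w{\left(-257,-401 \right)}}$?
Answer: $\frac{1}{382951} \approx 2.6113 \cdot 10^{-6}$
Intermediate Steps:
$w{\left(f,H \right)} = -123 + H$ ($w{\left(f,H \right)} = \left(-161 + H\right) + 38 = -123 + H$)
$N = 383475$ ($N = 382932 - -543 = 382932 + 543 = 383475$)
$\frac{1}{N + w{\left(-257,-401 \right)}} = \frac{1}{383475 - 524} = \frac{1}{382951}$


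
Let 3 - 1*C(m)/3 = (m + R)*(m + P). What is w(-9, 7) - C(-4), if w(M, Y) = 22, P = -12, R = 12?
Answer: -371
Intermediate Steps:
C(m) = 9 - 3*(-12 + m)*(12 + m) (C(m) = 9 - 3*(m + 12)*(m - 12) = 9 - 3*(12 + m)*(-12 + m) = 9 - 3*(-12 + m)*(12 + m))
w(-9, 7) - C(-4) = 22 - (441 - 3*(-4)**2) = 22 - (441 - 3*16) = 22 - (441 - 48) = 22 - 1*393 = 22 - 393 = -371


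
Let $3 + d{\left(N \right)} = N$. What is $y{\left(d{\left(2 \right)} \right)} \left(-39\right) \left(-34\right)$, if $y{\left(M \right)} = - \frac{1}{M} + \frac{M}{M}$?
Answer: $2652$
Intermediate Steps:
$d{\left(N \right)} = -3 + N$
$y{\left(M \right)} = 1 - \frac{1}{M}$ ($y{\left(M \right)} = - \frac{1}{M} + 1 = 1 - \frac{1}{M}$)
$y{\left(d{\left(2 \right)} \right)} \left(-39\right) \left(-34\right) = \frac{-1 + \left(-3 + 2\right)}{-3 + 2} \left(-39\right) \left(-34\right) = \frac{-1 - 1}{-1} \left(-39\right) \left(-34\right) = \left(-1\right) \left(-2\right) \left(-39\right) \left(-34\right) = 2 \left(-39\right) \left(-34\right) = \left(-78\right) \left(-34\right) = 2652$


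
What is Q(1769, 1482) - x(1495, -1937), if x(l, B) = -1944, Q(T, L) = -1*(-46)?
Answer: 1990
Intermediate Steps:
Q(T, L) = 46
Q(1769, 1482) - x(1495, -1937) = 46 - 1*(-1944) = 46 + 1944 = 1990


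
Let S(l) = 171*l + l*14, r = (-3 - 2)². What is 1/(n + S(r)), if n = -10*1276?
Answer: -1/8135 ≈ -0.00012293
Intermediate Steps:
r = 25 (r = (-5)² = 25)
S(l) = 185*l (S(l) = 171*l + 14*l = 185*l)
n = -12760
1/(n + S(r)) = 1/(-12760 + 185*25) = 1/(-12760 + 4625) = 1/(-8135) = -1/8135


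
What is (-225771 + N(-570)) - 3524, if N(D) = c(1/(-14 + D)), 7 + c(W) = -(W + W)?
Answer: -66956183/292 ≈ -2.2930e+5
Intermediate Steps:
c(W) = -7 - 2*W (c(W) = -7 - (W + W) = -7 - 2*W)
N(D) = -7 - 2/(-14 + D)
(-225771 + N(-570)) - 3524 = (-225771 + (96 - 7*(-570))/(-14 - 570)) - 3524 = (-225771 + (96 + 3990)/(-584)) - 3524 = (-225771 - 1/584*4086) - 3524 = (-225771 - 2043/292) - 3524 = -65927175/292 - 3524 = -66956183/292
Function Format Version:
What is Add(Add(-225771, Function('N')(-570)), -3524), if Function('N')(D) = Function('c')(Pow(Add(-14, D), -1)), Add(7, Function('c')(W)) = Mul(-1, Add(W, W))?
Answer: Rational(-66956183, 292) ≈ -2.2930e+5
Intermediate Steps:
Function('c')(W) = Add(-7, Mul(-2, W)) (Function('c')(W) = Add(-7, Mul(-1, Add(W, W))) = Add(-7, Mul(-1, Mul(2, W))) = Add(-7, Mul(-2, W)))
Function('N')(D) = Add(-7, Mul(-2, Pow(Add(-14, D), -1)))
Add(Add(-225771, Function('N')(-570)), -3524) = Add(Add(-225771, Mul(Pow(Add(-14, -570), -1), Add(96, Mul(-7, -570)))), -3524) = Add(Add(-225771, Mul(Pow(-584, -1), Add(96, 3990))), -3524) = Add(Add(-225771, Mul(Rational(-1, 584), 4086)), -3524) = Add(Add(-225771, Rational(-2043, 292)), -3524) = Add(Rational(-65927175, 292), -3524) = Rational(-66956183, 292)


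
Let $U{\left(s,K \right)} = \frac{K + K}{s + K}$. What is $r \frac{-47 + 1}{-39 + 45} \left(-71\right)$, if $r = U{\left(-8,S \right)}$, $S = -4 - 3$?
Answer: $\frac{22862}{45} \approx 508.04$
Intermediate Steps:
$S = -7$ ($S = -4 - 3 = -7$)
$U{\left(s,K \right)} = \frac{2 K}{K + s}$
$r = \frac{14}{15}$ ($r = 2 \left(-7\right) \frac{1}{-7 - 8} = 2 \left(-7\right) \frac{1}{-15} = 2 \left(-7\right) \left(- \frac{1}{15}\right) = \frac{14}{15} \approx 0.93333$)
$r \frac{-47 + 1}{-39 + 45} \left(-71\right) = \frac{14 \frac{-47 + 1}{-39 + 45}}{15} \left(-71\right) = \frac{14 \left(- \frac{46}{6}\right)}{15} \left(-71\right) = \frac{14 \left(\left(-46\right) \frac{1}{6}\right)}{15} \left(-71\right) = \frac{14}{15} \left(- \frac{23}{3}\right) \left(-71\right) = \left(- \frac{322}{45}\right) \left(-71\right) = \frac{22862}{45}$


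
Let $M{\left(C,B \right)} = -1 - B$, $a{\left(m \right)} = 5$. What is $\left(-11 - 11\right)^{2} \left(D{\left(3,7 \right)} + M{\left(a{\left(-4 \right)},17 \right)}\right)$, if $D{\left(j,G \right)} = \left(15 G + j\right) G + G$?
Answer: $360580$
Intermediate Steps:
$D{\left(j,G \right)} = G + G \left(j + 15 G\right)$ ($D{\left(j,G \right)} = \left(j + 15 G\right) G + G = G \left(j + 15 G\right) + G = G + G \left(j + 15 G\right)$)
$\left(-11 - 11\right)^{2} \left(D{\left(3,7 \right)} + M{\left(a{\left(-4 \right)},17 \right)}\right) = \left(-11 - 11\right)^{2} \left(7 \left(1 + 3 + 15 \cdot 7\right) - 18\right) = \left(-22\right)^{2} \left(7 \left(1 + 3 + 105\right) - 18\right) = 484 \left(7 \cdot 109 - 18\right) = 484 \left(763 - 18\right) = 484 \cdot 745 = 360580$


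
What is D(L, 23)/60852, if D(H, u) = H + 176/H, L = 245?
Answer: 20067/4969580 ≈ 0.0040380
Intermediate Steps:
D(L, 23)/60852 = (245 + 176/245)/60852 = (245 + 176*(1/245))*(1/60852) = (245 + 176/245)*(1/60852) = (60201/245)*(1/60852) = 20067/4969580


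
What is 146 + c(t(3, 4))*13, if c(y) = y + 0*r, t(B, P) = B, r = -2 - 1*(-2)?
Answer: 185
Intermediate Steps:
r = 0 (r = -2 + 2 = 0)
c(y) = y (c(y) = y + 0*0 = y + 0 = y)
146 + c(t(3, 4))*13 = 146 + 3*13 = 146 + 39 = 185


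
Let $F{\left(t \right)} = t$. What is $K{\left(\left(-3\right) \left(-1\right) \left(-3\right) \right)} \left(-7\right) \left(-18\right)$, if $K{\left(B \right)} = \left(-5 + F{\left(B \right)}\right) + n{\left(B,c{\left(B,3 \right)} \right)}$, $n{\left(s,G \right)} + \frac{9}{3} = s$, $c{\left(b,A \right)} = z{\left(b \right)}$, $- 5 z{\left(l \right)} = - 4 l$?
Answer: $-3276$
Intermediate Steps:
$z{\left(l \right)} = \frac{4 l}{5}$ ($z{\left(l \right)} = - \frac{\left(-4\right) l}{5} = \frac{4 l}{5}$)
$c{\left(b,A \right)} = \frac{4 b}{5}$
$n{\left(s,G \right)} = -3 + s$
$K{\left(B \right)} = -8 + 2 B$ ($K{\left(B \right)} = \left(-5 + B\right) + \left(-3 + B\right) = -8 + 2 B$)
$K{\left(\left(-3\right) \left(-1\right) \left(-3\right) \right)} \left(-7\right) \left(-18\right) = \left(-8 + 2 \left(-3\right) \left(-1\right) \left(-3\right)\right) \left(-7\right) \left(-18\right) = \left(-8 + 2 \cdot 3 \left(-3\right)\right) \left(-7\right) \left(-18\right) = \left(-8 + 2 \left(-9\right)\right) \left(-7\right) \left(-18\right) = \left(-8 - 18\right) \left(-7\right) \left(-18\right) = \left(-26\right) \left(-7\right) \left(-18\right) = 182 \left(-18\right) = -3276$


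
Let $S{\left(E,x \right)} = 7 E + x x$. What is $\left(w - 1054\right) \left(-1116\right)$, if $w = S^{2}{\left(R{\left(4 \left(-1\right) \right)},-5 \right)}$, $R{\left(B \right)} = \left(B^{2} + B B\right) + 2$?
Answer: $-76016340$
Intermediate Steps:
$R{\left(B \right)} = 2 + 2 B^{2}$ ($R{\left(B \right)} = \left(B^{2} + B^{2}\right) + 2 = 2 B^{2} + 2 = 2 + 2 B^{2}$)
$S{\left(E,x \right)} = x^{2} + 7 E$ ($S{\left(E,x \right)} = 7 E + x^{2} = x^{2} + 7 E$)
$w = 69169$ ($w = \left(\left(-5\right)^{2} + 7 \left(2 + 2 \left(4 \left(-1\right)\right)^{2}\right)\right)^{2} = \left(25 + 7 \left(2 + 2 \left(-4\right)^{2}\right)\right)^{2} = \left(25 + 7 \left(2 + 2 \cdot 16\right)\right)^{2} = \left(25 + 7 \left(2 + 32\right)\right)^{2} = \left(25 + 7 \cdot 34\right)^{2} = \left(25 + 238\right)^{2} = 263^{2} = 69169$)
$\left(w - 1054\right) \left(-1116\right) = \left(69169 - 1054\right) \left(-1116\right) = 68115 \left(-1116\right) = -76016340$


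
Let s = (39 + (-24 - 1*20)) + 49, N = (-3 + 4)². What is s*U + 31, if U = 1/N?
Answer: 75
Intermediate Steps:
N = 1 (N = 1² = 1)
U = 1 (U = 1/1 = 1)
s = 44 (s = (39 + (-24 - 20)) + 49 = (39 - 44) + 49 = -5 + 49 = 44)
s*U + 31 = 44*1 + 31 = 44 + 31 = 75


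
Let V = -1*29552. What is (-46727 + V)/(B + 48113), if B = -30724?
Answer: -76279/17389 ≈ -4.3866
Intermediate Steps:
V = -29552
(-46727 + V)/(B + 48113) = (-46727 - 29552)/(-30724 + 48113) = -76279/17389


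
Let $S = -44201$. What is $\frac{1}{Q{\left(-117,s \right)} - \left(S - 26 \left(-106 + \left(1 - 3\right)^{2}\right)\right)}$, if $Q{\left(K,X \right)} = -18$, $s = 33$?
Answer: $\frac{1}{41531} \approx 2.4078 \cdot 10^{-5}$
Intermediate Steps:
$\frac{1}{Q{\left(-117,s \right)} - \left(S - 26 \left(-106 + \left(1 - 3\right)^{2}\right)\right)} = \frac{1}{-18 + \left(26 \left(-106 + \left(1 - 3\right)^{2}\right) - -44201\right)} = \frac{1}{-18 + \left(26 \left(-106 + \left(-2\right)^{2}\right) + 44201\right)} = \frac{1}{-18 + \left(26 \left(-106 + 4\right) + 44201\right)} = \frac{1}{-18 + \left(26 \left(-102\right) + 44201\right)} = \frac{1}{-18 + \left(-2652 + 44201\right)} = \frac{1}{-18 + 41549} = \frac{1}{41531}$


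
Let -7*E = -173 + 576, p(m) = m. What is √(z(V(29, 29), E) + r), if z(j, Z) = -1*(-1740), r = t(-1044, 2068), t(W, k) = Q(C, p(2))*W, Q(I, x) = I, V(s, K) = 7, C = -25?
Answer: 8*√435 ≈ 166.85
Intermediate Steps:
t(W, k) = -25*W
E = -403/7 (E = -(-173 + 576)/7 = -⅐*403 = -403/7 ≈ -57.571)
r = 26100 (r = -25*(-1044) = 26100)
z(j, Z) = 1740
√(z(V(29, 29), E) + r) = √(1740 + 26100) = √27840 = 8*√435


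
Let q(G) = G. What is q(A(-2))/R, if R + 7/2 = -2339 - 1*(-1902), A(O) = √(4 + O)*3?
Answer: -6*√2/881 ≈ -0.0096314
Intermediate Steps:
A(O) = 3*√(4 + O)
R = -881/2 (R = -7/2 + (-2339 - 1*(-1902)) = -7/2 + (-2339 + 1902) = -7/2 - 437 = -881/2 ≈ -440.50)
q(A(-2))/R = (3*√(4 - 2))/(-881/2) = (3*√2)*(-2/881) = -6*√2/881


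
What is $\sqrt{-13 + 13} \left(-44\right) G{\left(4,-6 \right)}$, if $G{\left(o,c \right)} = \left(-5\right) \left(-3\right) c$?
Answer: $0$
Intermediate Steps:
$G{\left(o,c \right)} = 15 c$
$\sqrt{-13 + 13} \left(-44\right) G{\left(4,-6 \right)} = \sqrt{-13 + 13} \left(-44\right) 15 \left(-6\right) = \sqrt{0} \left(-44\right) \left(-90\right) = 0 \left(-44\right) \left(-90\right) = 0 \left(-90\right) = 0$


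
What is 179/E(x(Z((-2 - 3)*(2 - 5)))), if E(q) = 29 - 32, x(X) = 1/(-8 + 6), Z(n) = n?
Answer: -179/3 ≈ -59.667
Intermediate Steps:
x(X) = -½ (x(X) = 1/(-2) = -½)
E(q) = -3
179/E(x(Z((-2 - 3)*(2 - 5)))) = 179/(-3) = 179*(-⅓) = -179/3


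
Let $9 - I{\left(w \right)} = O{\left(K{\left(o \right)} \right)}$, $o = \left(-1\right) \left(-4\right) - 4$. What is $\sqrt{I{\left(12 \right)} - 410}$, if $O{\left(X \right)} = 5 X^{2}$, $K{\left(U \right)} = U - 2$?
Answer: $i \sqrt{421} \approx 20.518 i$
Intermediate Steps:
$o = 0$ ($o = 4 - 4 = 0$)
$K{\left(U \right)} = -2 + U$
$I{\left(w \right)} = -11$ ($I{\left(w \right)} = 9 - 5 \left(-2 + 0\right)^{2} = 9 - 5 \left(-2\right)^{2} = 9 - 5 \cdot 4 = 9 - 20 = -11$)
$\sqrt{I{\left(12 \right)} - 410} = \sqrt{-11 - 410} = \sqrt{-421} = i \sqrt{421}$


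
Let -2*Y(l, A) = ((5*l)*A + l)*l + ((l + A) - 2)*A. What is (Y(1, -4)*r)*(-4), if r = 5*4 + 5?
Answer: 50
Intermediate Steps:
Y(l, A) = -A*(-2 + A + l)/2 - l*(l + 5*A*l)/2 (Y(l, A) = -(((5*l)*A + l)*l + ((l + A) - 2)*A)/2 = -((5*A*l + l)*l + ((A + l) - 2)*A)/2 = -((l + 5*A*l)*l + (-2 + A + l)*A)/2 = -(l*(l + 5*A*l) + A*(-2 + A + l))/2 = -(A*(-2 + A + l) + l*(l + 5*A*l))/2 = -A*(-2 + A + l)/2 - l*(l + 5*A*l)/2)
r = 25 (r = 20 + 5 = 25)
(Y(1, -4)*r)*(-4) = ((-4 - ½*(-4)² - ½*1² - 5/2*(-4)*1² - ½*(-4)*1)*25)*(-4) = ((-4 - ½*16 - ½*1 - 5/2*(-4)*1 + 2)*25)*(-4) = ((-4 - 8 - ½ + 10 + 2)*25)*(-4) = -½*25*(-4) = -25/2*(-4) = 50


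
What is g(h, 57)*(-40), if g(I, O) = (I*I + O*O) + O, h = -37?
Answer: -187000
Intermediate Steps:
g(I, O) = O + I**2 + O**2 (g(I, O) = (I**2 + O**2) + O = O + I**2 + O**2)
g(h, 57)*(-40) = (57 + (-37)**2 + 57**2)*(-40) = (57 + 1369 + 3249)*(-40) = 4675*(-40) = -187000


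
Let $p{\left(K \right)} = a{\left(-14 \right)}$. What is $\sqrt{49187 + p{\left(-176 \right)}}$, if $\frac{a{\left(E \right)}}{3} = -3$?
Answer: $\sqrt{49178} \approx 221.76$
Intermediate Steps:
$a{\left(E \right)} = -9$ ($a{\left(E \right)} = 3 \left(-3\right) = -9$)
$p{\left(K \right)} = -9$
$\sqrt{49187 + p{\left(-176 \right)}} = \sqrt{49187 - 9} = \sqrt{49178}$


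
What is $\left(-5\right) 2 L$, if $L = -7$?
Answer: $70$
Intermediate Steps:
$\left(-5\right) 2 L = \left(-5\right) 2 \left(-7\right) = \left(-10\right) \left(-7\right) = 70$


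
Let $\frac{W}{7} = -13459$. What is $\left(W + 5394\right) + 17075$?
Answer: $-71744$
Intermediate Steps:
$W = -94213$ ($W = 7 \left(-13459\right) = -94213$)
$\left(W + 5394\right) + 17075 = \left(-94213 + 5394\right) + 17075 = -88819 + 17075 = -71744$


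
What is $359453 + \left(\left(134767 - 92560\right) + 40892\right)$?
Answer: $442552$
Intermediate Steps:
$359453 + \left(\left(134767 - 92560\right) + 40892\right) = 359453 + \left(42207 + 40892\right) = 359453 + 83099 = 442552$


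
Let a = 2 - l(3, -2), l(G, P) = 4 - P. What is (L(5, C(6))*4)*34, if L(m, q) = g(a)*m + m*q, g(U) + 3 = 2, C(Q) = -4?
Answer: -3400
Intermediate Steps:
a = -4 (a = 2 - (4 - 1*(-2)) = 2 - (4 + 2) = 2 - 1*6 = 2 - 6 = -4)
g(U) = -1 (g(U) = -3 + 2 = -1)
L(m, q) = -m + m*q
(L(5, C(6))*4)*34 = ((5*(-1 - 4))*4)*34 = ((5*(-5))*4)*34 = -25*4*34 = -100*34 = -3400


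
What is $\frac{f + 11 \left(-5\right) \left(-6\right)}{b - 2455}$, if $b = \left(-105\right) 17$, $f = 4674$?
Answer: $- \frac{1251}{1060} \approx -1.1802$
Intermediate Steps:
$b = -1785$
$\frac{f + 11 \left(-5\right) \left(-6\right)}{b - 2455} = \frac{4674 + 11 \left(-5\right) \left(-6\right)}{-1785 - 2455} = \frac{4674 - -330}{-4240} = \left(4674 + 330\right) \left(- \frac{1}{4240}\right) = 5004 \left(- \frac{1}{4240}\right) = - \frac{1251}{1060}$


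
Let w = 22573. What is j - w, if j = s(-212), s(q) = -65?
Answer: -22638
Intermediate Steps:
j = -65
j - w = -65 - 1*22573 = -65 - 22573 = -22638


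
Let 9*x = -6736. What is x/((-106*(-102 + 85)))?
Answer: -3368/8109 ≈ -0.41534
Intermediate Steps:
x = -6736/9 (x = (⅑)*(-6736) = -6736/9 ≈ -748.44)
x/((-106*(-102 + 85))) = -6736*(-1/(106*(-102 + 85)))/9 = -6736/(9*((-106*(-17)))) = -6736/9/1802 = -6736/9*1/1802 = -3368/8109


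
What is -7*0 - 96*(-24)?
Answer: 2304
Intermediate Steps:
-7*0 - 96*(-24) = 0 + 2304 = 2304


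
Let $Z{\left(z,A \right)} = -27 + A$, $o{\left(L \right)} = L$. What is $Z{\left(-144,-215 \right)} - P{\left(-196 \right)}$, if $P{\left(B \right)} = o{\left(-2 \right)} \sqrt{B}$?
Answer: $-242 + 28 i \approx -242.0 + 28.0 i$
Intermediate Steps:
$P{\left(B \right)} = - 2 \sqrt{B}$
$Z{\left(-144,-215 \right)} - P{\left(-196 \right)} = \left(-27 - 215\right) - - 2 \sqrt{-196} = -242 - - 2 \cdot 14 i = -242 - - 28 i = -242 + 28 i$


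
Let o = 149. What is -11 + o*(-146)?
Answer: -21765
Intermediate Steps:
-11 + o*(-146) = -11 + 149*(-146) = -11 - 21754 = -21765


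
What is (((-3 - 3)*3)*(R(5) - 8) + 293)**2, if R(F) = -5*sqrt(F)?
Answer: 231469 + 78660*sqrt(5) ≈ 4.0736e+5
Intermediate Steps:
(((-3 - 3)*3)*(R(5) - 8) + 293)**2 = (((-3 - 3)*3)*(-5*sqrt(5) - 8) + 293)**2 = ((-6*3)*(-8 - 5*sqrt(5)) + 293)**2 = (-18*(-8 - 5*sqrt(5)) + 293)**2 = ((144 + 90*sqrt(5)) + 293)**2 = (437 + 90*sqrt(5))**2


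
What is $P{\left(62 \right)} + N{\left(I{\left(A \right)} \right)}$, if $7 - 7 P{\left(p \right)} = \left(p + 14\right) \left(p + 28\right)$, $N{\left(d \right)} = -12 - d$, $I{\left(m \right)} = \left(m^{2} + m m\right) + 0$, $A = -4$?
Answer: $- \frac{7141}{7} \approx -1020.1$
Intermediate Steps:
$I{\left(m \right)} = 2 m^{2}$ ($I{\left(m \right)} = \left(m^{2} + m^{2}\right) + 0 = 2 m^{2} + 0 = 2 m^{2}$)
$P{\left(p \right)} = 1 - \frac{\left(14 + p\right) \left(28 + p\right)}{7}$ ($P{\left(p \right)} = 1 - \frac{\left(p + 14\right) \left(p + 28\right)}{7} = 1 - \frac{\left(14 + p\right) \left(28 + p\right)}{7}$)
$P{\left(62 \right)} + N{\left(I{\left(A \right)} \right)} = \left(-55 - 372 - \frac{62^{2}}{7}\right) - \left(12 + 2 \left(-4\right)^{2}\right) = \left(-55 - 372 - \frac{3844}{7}\right) - \left(12 + 2 \cdot 16\right) = \left(-55 - 372 - \frac{3844}{7}\right) - 44 = - \frac{6833}{7} - 44 = - \frac{7141}{7}$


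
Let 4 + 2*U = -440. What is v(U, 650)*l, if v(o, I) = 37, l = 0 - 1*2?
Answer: -74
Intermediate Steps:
U = -222 (U = -2 + (½)*(-440) = -2 - 220 = -222)
l = -2 (l = 0 - 2 = -2)
v(U, 650)*l = 37*(-2) = -74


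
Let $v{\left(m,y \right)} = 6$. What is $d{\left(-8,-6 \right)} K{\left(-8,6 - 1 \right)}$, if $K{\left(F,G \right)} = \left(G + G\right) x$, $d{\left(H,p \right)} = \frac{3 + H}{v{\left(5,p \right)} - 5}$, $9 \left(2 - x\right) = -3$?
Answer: $- \frac{350}{3} \approx -116.67$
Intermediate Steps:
$x = \frac{7}{3}$ ($x = 2 - - \frac{1}{3} = 2 + \frac{1}{3} = \frac{7}{3} \approx 2.3333$)
$d{\left(H,p \right)} = 3 + H$ ($d{\left(H,p \right)} = \frac{3 + H}{6 - 5} = \frac{3 + H}{1} = \left(3 + H\right) 1 = 3 + H$)
$K{\left(F,G \right)} = \frac{14 G}{3}$ ($K{\left(F,G \right)} = \left(G + G\right) \frac{7}{3} = 2 G \frac{7}{3} = \frac{14 G}{3}$)
$d{\left(-8,-6 \right)} K{\left(-8,6 - 1 \right)} = \left(3 - 8\right) \frac{14 \left(6 - 1\right)}{3} = - 5 \cdot \frac{14}{3} \cdot 5 = \left(-5\right) \frac{70}{3} = - \frac{350}{3}$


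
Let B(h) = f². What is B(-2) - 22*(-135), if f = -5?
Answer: 2995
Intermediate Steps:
B(h) = 25 (B(h) = (-5)² = 25)
B(-2) - 22*(-135) = 25 - 22*(-135) = 25 + 2970 = 2995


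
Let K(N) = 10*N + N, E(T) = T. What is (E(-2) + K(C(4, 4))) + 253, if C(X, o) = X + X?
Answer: 339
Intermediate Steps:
C(X, o) = 2*X
K(N) = 11*N
(E(-2) + K(C(4, 4))) + 253 = (-2 + 11*(2*4)) + 253 = (-2 + 11*8) + 253 = (-2 + 88) + 253 = 86 + 253 = 339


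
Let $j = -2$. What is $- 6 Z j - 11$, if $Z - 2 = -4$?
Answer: $-35$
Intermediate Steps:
$Z = -2$ ($Z = 2 - 4 = -2$)
$- 6 Z j - 11 = - 6 \left(\left(-2\right) \left(-2\right)\right) - 11 = \left(-6\right) 4 - 11 = -24 - 11 = -35$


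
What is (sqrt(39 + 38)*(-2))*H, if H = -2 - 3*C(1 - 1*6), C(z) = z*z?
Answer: 154*sqrt(77) ≈ 1351.3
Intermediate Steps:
C(z) = z**2
H = -77 (H = -2 - 3*(1 - 1*6)**2 = -2 - 3*(1 - 6)**2 = -2 - 3*(-5)**2 = -2 - 3*25 = -2 - 75 = -77)
(sqrt(39 + 38)*(-2))*H = (sqrt(39 + 38)*(-2))*(-77) = (sqrt(77)*(-2))*(-77) = -2*sqrt(77)*(-77) = 154*sqrt(77)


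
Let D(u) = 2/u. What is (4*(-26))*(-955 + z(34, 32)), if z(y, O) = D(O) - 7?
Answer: 200083/2 ≈ 1.0004e+5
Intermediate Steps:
z(y, O) = -7 + 2/O (z(y, O) = 2/O - 7 = -7 + 2/O)
(4*(-26))*(-955 + z(34, 32)) = (4*(-26))*(-955 + (-7 + 2/32)) = -104*(-955 + (-7 + 2*(1/32))) = -104*(-955 + (-7 + 1/16)) = -104*(-955 - 111/16) = -104*(-15391/16) = 200083/2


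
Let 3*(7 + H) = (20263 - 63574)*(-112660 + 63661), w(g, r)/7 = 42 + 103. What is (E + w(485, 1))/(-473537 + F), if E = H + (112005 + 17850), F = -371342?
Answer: -707529426/844879 ≈ -837.43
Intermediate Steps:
w(g, r) = 1015 (w(g, r) = 7*(42 + 103) = 7*145 = 1015)
H = 707398556 (H = -7 + ((20263 - 63574)*(-112660 + 63661))/3 = -7 + (-43311*(-48999))/3 = -7 + (⅓)*2122195689 = -7 + 707398563 = 707398556)
E = 707528411 (E = 707398556 + (112005 + 17850) = 707398556 + 129855 = 707528411)
(E + w(485, 1))/(-473537 + F) = (707528411 + 1015)/(-473537 - 371342) = 707529426/(-844879) = 707529426*(-1/844879) = -707529426/844879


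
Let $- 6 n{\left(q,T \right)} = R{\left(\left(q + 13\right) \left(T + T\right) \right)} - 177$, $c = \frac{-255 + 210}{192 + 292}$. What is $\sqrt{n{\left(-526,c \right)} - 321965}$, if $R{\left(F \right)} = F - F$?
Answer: $\frac{i \sqrt{1287742}}{2} \approx 567.39 i$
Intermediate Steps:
$R{\left(F \right)} = 0$
$c = - \frac{45}{484} \approx -0.092975$
$n{\left(q,T \right)} = \frac{59}{2}$ ($n{\left(q,T \right)} = - \frac{0 - 177}{6} = \left(- \frac{1}{6}\right) \left(-177\right) = \frac{59}{2}$)
$\sqrt{n{\left(-526,c \right)} - 321965} = \sqrt{\frac{59}{2} - 321965} = \sqrt{- \frac{643871}{2}} = \frac{i \sqrt{1287742}}{2}$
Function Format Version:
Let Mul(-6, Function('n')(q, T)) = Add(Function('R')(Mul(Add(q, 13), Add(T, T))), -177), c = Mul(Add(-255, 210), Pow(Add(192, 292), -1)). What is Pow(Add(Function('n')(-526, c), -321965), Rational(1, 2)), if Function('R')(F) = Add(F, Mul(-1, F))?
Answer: Mul(Rational(1, 2), I, Pow(1287742, Rational(1, 2))) ≈ Mul(567.39, I)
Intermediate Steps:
Function('R')(F) = 0
c = Rational(-45, 484) (c = Mul(-45, Pow(484, -1)) = Mul(-45, Rational(1, 484)) = Rational(-45, 484) ≈ -0.092975)
Function('n')(q, T) = Rational(59, 2) (Function('n')(q, T) = Mul(Rational(-1, 6), Add(0, -177)) = Mul(Rational(-1, 6), -177) = Rational(59, 2))
Pow(Add(Function('n')(-526, c), -321965), Rational(1, 2)) = Pow(Add(Rational(59, 2), -321965), Rational(1, 2)) = Pow(Rational(-643871, 2), Rational(1, 2)) = Mul(Rational(1, 2), I, Pow(1287742, Rational(1, 2)))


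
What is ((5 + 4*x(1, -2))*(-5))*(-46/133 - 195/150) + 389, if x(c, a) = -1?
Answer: 105663/266 ≈ 397.23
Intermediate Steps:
((5 + 4*x(1, -2))*(-5))*(-46/133 - 195/150) + 389 = ((5 + 4*(-1))*(-5))*(-46/133 - 195/150) + 389 = ((5 - 4)*(-5))*(-46*1/133 - 195*1/150) + 389 = (1*(-5))*(-46/133 - 13/10) + 389 = -5*(-2189/1330) + 389 = 2189/266 + 389 = 105663/266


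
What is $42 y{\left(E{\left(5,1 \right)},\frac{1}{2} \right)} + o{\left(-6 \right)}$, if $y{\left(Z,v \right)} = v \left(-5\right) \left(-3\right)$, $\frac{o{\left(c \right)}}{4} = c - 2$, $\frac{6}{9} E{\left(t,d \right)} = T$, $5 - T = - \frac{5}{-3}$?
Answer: $283$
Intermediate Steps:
$T = \frac{10}{3}$ ($T = 5 - - \frac{5}{-3} = 5 - \left(-5\right) \left(- \frac{1}{3}\right) = 5 - \frac{5}{3} = \frac{10}{3} \approx 3.3333$)
$E{\left(t,d \right)} = 5$ ($E{\left(t,d \right)} = \frac{3}{2} \cdot \frac{10}{3} = 5$)
$o{\left(c \right)} = -8 + 4 c$ ($o{\left(c \right)} = 4 \left(c - 2\right) = 4 \left(-2 + c\right) = -8 + 4 c$)
$y{\left(Z,v \right)} = 15 v$ ($y{\left(Z,v \right)} = - 5 v \left(-3\right) = 15 v$)
$42 y{\left(E{\left(5,1 \right)},\frac{1}{2} \right)} + o{\left(-6 \right)} = 42 \cdot \frac{15}{2} + \left(-8 + 4 \left(-6\right)\right) = 42 \cdot 15 \cdot \frac{1}{2} - 32 = 42 \cdot \frac{15}{2} - 32 = 315 - 32 = 283$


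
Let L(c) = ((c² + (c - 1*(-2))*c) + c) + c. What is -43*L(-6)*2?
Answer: -4128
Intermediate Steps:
L(c) = c² + 2*c + c*(2 + c) (L(c) = ((c² + (c + 2)*c) + c) + c = ((c² + (2 + c)*c) + c) + c = ((c² + c*(2 + c)) + c) + c = (c + c² + c*(2 + c)) + c = c² + 2*c + c*(2 + c))
-43*L(-6)*2 = -86*(-6)*(2 - 6)*2 = -86*(-6)*(-4)*2 = -43*48*2 = -2064*2 = -4128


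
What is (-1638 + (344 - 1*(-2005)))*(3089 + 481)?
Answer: 2538270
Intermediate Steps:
(-1638 + (344 - 1*(-2005)))*(3089 + 481) = (-1638 + (344 + 2005))*3570 = (-1638 + 2349)*3570 = 711*3570 = 2538270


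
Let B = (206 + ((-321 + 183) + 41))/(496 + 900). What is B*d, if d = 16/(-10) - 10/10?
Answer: -1417/6980 ≈ -0.20301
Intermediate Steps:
B = 109/1396 (B = (206 + (-138 + 41))/1396 = (206 - 97)*(1/1396) = 109*(1/1396) = 109/1396 ≈ 0.078080)
d = -13/5 (d = 16*(-⅒) - 10*⅒ = -8/5 - 1 = -13/5 ≈ -2.6000)
B*d = (109/1396)*(-13/5) = -1417/6980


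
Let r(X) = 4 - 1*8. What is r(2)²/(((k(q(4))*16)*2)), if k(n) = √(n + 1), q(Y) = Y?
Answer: √5/10 ≈ 0.22361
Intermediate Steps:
k(n) = √(1 + n)
r(X) = -4 (r(X) = 4 - 8 = -4)
r(2)²/(((k(q(4))*16)*2)) = (-4)²/(((√(1 + 4)*16)*2)) = 16/(((√5*16)*2)) = 16/(((16*√5)*2)) = 16/((32*√5)) = 16*(√5/160) = √5/10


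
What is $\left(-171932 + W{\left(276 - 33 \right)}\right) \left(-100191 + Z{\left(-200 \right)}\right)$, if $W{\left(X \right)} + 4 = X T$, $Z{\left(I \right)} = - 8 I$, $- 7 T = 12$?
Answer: $\frac{118946886588}{7} \approx 1.6992 \cdot 10^{10}$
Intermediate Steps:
$T = - \frac{12}{7}$ ($T = \left(- \frac{1}{7}\right) 12 = - \frac{12}{7} \approx -1.7143$)
$W{\left(X \right)} = -4 - \frac{12 X}{7}$ ($W{\left(X \right)} = -4 + X \left(- \frac{12}{7}\right) = -4 - \frac{12 X}{7}$)
$\left(-171932 + W{\left(276 - 33 \right)}\right) \left(-100191 + Z{\left(-200 \right)}\right) = \left(-171932 - \left(4 + \frac{12 \left(276 - 33\right)}{7}\right)\right) \left(-100191 - -1600\right) = \left(-171932 - \frac{2944}{7}\right) \left(-100191 + 1600\right) = \left(-171932 - \frac{2944}{7}\right) \left(-98591\right) = \left(- \frac{1206468}{7}\right) \left(-98591\right) = \frac{118946886588}{7}$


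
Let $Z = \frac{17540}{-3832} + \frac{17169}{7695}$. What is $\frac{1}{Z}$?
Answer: $- \frac{2457270}{5764891} \approx -0.42625$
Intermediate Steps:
$Z = - \frac{5764891}{2457270}$ ($Z = 17540 \left(- \frac{1}{3832}\right) + 17169 \cdot \frac{1}{7695} = - \frac{4385}{958} + \frac{5723}{2565} = - \frac{5764891}{2457270} \approx -2.3461$)
$\frac{1}{Z} = \frac{1}{- \frac{5764891}{2457270}} = - \frac{2457270}{5764891}$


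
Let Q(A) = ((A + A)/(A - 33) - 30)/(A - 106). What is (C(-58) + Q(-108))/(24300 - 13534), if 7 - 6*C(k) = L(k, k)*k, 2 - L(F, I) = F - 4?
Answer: 18706865/324853284 ≈ 0.057586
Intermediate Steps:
L(F, I) = 6 - F (L(F, I) = 2 - (F - 4) = 2 - (-4 + F) = 2 + (4 - F) = 6 - F)
C(k) = 7/6 - k*(6 - k)/6 (C(k) = 7/6 - (6 - k)*k/6 = 7/6 - k*(6 - k)/6)
Q(A) = (-30 + 2*A/(-33 + A))/(-106 + A) (Q(A) = ((2*A)/(-33 + A) - 30)/(-106 + A) = (2*A/(-33 + A) - 30)/(-106 + A) = (-30 + 2*A/(-33 + A))/(-106 + A))
(C(-58) + Q(-108))/(24300 - 13534) = ((7/6 + (1/6)*(-58)*(-6 - 58)) + 2*(495 - 14*(-108))/(3498 + (-108)**2 - 139*(-108)))/(24300 - 13534) = ((7/6 + (1/6)*(-58)*(-64)) + 2*(495 + 1512)/(3498 + 11664 + 15012))/10766 = ((7/6 + 1856/3) + 2*2007/30174)*(1/10766) = (3719/6 + 2*(1/30174)*2007)*(1/10766) = (3719/6 + 669/5029)*(1/10766) = (18706865/30174)*(1/10766) = 18706865/324853284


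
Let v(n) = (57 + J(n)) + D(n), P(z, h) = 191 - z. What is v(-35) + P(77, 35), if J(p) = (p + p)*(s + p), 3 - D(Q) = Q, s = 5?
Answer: 2309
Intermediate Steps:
D(Q) = 3 - Q
J(p) = 2*p*(5 + p) (J(p) = (p + p)*(5 + p) = (2*p)*(5 + p) = 2*p*(5 + p))
v(n) = 60 - n + 2*n*(5 + n) (v(n) = (57 + 2*n*(5 + n)) + (3 - n) = 60 - n + 2*n*(5 + n))
v(-35) + P(77, 35) = (60 - 1*(-35) + 2*(-35)*(5 - 35)) + (191 - 1*77) = (60 + 35 + 2*(-35)*(-30)) + (191 - 77) = (60 + 35 + 2100) + 114 = 2195 + 114 = 2309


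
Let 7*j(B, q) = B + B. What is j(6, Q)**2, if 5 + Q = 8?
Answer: 144/49 ≈ 2.9388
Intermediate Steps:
Q = 3 (Q = -5 + 8 = 3)
j(B, q) = 2*B/7 (j(B, q) = (B + B)/7 = (2*B)/7 = 2*B/7)
j(6, Q)**2 = ((2/7)*6)**2 = (12/7)**2 = 144/49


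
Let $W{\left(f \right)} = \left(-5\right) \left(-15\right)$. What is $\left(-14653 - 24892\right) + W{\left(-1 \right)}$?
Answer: $-39470$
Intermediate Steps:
$W{\left(f \right)} = 75$
$\left(-14653 - 24892\right) + W{\left(-1 \right)} = \left(-14653 - 24892\right) + 75 = -39545 + 75 = -39470$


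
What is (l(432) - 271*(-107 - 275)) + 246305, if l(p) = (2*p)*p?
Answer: 723075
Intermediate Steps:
l(p) = 2*p**2
(l(432) - 271*(-107 - 275)) + 246305 = (2*432**2 - 271*(-107 - 275)) + 246305 = (2*186624 - 271*(-382)) + 246305 = (373248 + 103522) + 246305 = 476770 + 246305 = 723075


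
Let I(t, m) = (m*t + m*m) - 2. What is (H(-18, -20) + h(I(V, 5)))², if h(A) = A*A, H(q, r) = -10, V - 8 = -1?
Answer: 11249316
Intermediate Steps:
V = 7 (V = 8 - 1 = 7)
I(t, m) = -2 + m² + m*t (I(t, m) = (m*t + m²) - 2 = (m² + m*t) - 2 = -2 + m² + m*t)
h(A) = A²
(H(-18, -20) + h(I(V, 5)))² = (-10 + (-2 + 5² + 5*7)²)² = (-10 + (-2 + 25 + 35)²)² = (-10 + 58²)² = (-10 + 3364)² = 3354² = 11249316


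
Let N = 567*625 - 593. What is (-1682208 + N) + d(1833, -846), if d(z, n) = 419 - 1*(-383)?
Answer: -1327624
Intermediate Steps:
d(z, n) = 802 (d(z, n) = 419 + 383 = 802)
N = 353782 (N = 354375 - 593 = 353782)
(-1682208 + N) + d(1833, -846) = (-1682208 + 353782) + 802 = -1328426 + 802 = -1327624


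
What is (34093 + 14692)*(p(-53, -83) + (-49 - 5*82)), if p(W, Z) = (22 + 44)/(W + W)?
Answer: -1188402600/53 ≈ -2.2423e+7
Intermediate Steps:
p(W, Z) = 33/W (p(W, Z) = 66/((2*W)) = 66*(1/(2*W)) = 33/W)
(34093 + 14692)*(p(-53, -83) + (-49 - 5*82)) = (34093 + 14692)*(33/(-53) + (-49 - 5*82)) = 48785*(33*(-1/53) + (-49 - 410)) = 48785*(-33/53 - 459) = 48785*(-24360/53) = -1188402600/53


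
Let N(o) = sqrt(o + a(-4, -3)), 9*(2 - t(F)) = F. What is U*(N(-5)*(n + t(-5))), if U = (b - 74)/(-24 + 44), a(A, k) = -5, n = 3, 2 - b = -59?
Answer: -65*I*sqrt(10)/18 ≈ -11.419*I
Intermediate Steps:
b = 61 (b = 2 - 1*(-59) = 2 + 59 = 61)
t(F) = 2 - F/9
N(o) = sqrt(-5 + o) (N(o) = sqrt(o - 5) = sqrt(-5 + o))
U = -13/20 (U = (61 - 74)/(-24 + 44) = -13/20 ≈ -0.65000)
U*(N(-5)*(n + t(-5))) = -13*sqrt(-5 - 5)*(3 + (2 - 1/9*(-5)))/20 = -13*sqrt(-10)*(3 + (2 + 5/9))/20 = -13*I*sqrt(10)*(3 + 23/9)/20 = -13*I*sqrt(10)*50/(20*9) = -65*I*sqrt(10)/18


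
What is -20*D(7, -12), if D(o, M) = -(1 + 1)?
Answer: 40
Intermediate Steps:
D(o, M) = -2 (D(o, M) = -1*2 = -2)
-20*D(7, -12) = -20*(-2) = 40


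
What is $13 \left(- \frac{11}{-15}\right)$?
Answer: $\frac{143}{15} \approx 9.5333$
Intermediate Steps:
$13 \left(- \frac{11}{-15}\right) = 13 \left(\left(-11\right) \left(- \frac{1}{15}\right)\right) = 13 \cdot \frac{11}{15} = \frac{143}{15}$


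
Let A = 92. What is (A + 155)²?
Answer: 61009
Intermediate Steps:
(A + 155)² = (92 + 155)² = 247² = 61009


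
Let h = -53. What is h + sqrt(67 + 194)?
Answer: -53 + 3*sqrt(29) ≈ -36.844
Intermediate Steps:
h + sqrt(67 + 194) = -53 + sqrt(67 + 194) = -53 + sqrt(261) = -53 + 3*sqrt(29)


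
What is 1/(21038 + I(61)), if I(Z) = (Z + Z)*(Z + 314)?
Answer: 1/66788 ≈ 1.4973e-5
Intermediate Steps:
I(Z) = 2*Z*(314 + Z) (I(Z) = (2*Z)*(314 + Z) = 2*Z*(314 + Z))
1/(21038 + I(61)) = 1/(21038 + 2*61*(314 + 61)) = 1/(21038 + 2*61*375) = 1/(21038 + 45750) = 1/66788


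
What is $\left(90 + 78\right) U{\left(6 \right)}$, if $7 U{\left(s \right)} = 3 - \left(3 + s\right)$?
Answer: $-144$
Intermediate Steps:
$U{\left(s \right)} = - \frac{s}{7}$ ($U{\left(s \right)} = \frac{3 - \left(3 + s\right)}{7} = \frac{\left(-1\right) s}{7} = - \frac{s}{7}$)
$\left(90 + 78\right) U{\left(6 \right)} = \left(90 + 78\right) \left(\left(- \frac{1}{7}\right) 6\right) = 168 \left(- \frac{6}{7}\right) = -144$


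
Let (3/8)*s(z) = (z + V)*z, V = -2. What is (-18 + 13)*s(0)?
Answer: 0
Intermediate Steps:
s(z) = 8*z*(-2 + z)/3 (s(z) = 8*((z - 2)*z)/3 = 8*((-2 + z)*z)/3 = 8*(z*(-2 + z))/3 = 8*z*(-2 + z)/3)
(-18 + 13)*s(0) = (-18 + 13)*((8/3)*0*(-2 + 0)) = -40*0*(-2)/3 = -5*0 = 0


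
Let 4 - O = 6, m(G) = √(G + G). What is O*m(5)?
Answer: -2*√10 ≈ -6.3246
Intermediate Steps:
m(G) = √2*√G (m(G) = √(2*G) = √2*√G)
O = -2 (O = 4 - 1*6 = 4 - 6 = -2)
O*m(5) = -2*√2*√5 = -2*√10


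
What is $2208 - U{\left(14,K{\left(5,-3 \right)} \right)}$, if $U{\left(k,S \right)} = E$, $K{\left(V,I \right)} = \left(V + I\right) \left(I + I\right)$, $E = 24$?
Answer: $2184$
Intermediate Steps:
$K{\left(V,I \right)} = 2 I \left(I + V\right)$ ($K{\left(V,I \right)} = \left(I + V\right) 2 I = 2 I \left(I + V\right)$)
$U{\left(k,S \right)} = 24$
$2208 - U{\left(14,K{\left(5,-3 \right)} \right)} = 2208 - 24 = 2184$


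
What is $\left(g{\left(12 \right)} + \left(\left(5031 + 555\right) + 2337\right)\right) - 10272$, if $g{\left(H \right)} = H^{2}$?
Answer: $-2205$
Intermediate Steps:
$\left(g{\left(12 \right)} + \left(\left(5031 + 555\right) + 2337\right)\right) - 10272 = \left(12^{2} + \left(\left(5031 + 555\right) + 2337\right)\right) - 10272 = \left(144 + \left(5586 + 2337\right)\right) - 10272 = \left(144 + 7923\right) - 10272 = 8067 - 10272 = -2205$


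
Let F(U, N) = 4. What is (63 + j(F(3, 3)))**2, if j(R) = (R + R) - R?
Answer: 4489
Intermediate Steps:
j(R) = R (j(R) = 2*R - R = R)
(63 + j(F(3, 3)))**2 = (63 + 4)**2 = 67**2 = 4489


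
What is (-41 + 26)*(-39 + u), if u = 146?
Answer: -1605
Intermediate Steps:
(-41 + 26)*(-39 + u) = (-41 + 26)*(-39 + 146) = -15*107 = -1605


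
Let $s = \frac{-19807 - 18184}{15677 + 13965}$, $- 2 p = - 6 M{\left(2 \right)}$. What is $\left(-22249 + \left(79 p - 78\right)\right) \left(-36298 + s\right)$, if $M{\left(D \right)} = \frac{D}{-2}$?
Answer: $\frac{12139243669574}{14821} \approx 8.1906 \cdot 10^{8}$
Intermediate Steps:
$M{\left(D \right)} = - \frac{D}{2}$ ($M{\left(D \right)} = D \left(- \frac{1}{2}\right) = - \frac{D}{2}$)
$p = -3$ ($p = - \frac{\left(-6\right) \left(\left(- \frac{1}{2}\right) 2\right)}{2} = - \frac{\left(-6\right) \left(-1\right)}{2} = \left(- \frac{1}{2}\right) 6 = -3$)
$s = - \frac{37991}{29642} \approx -1.2817$
$\left(-22249 + \left(79 p - 78\right)\right) \left(-36298 + s\right) = \left(-22249 + \left(79 \left(-3\right) - 78\right)\right) \left(-36298 - \frac{37991}{29642}\right) = \left(-22249 - 315\right) \left(- \frac{1075983307}{29642}\right) = \left(-22564\right) \left(- \frac{1075983307}{29642}\right) = \frac{12139243669574}{14821}$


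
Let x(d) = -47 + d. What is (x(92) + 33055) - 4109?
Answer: 28991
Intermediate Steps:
(x(92) + 33055) - 4109 = ((-47 + 92) + 33055) - 4109 = (45 + 33055) - 4109 = 33100 - 4109 = 28991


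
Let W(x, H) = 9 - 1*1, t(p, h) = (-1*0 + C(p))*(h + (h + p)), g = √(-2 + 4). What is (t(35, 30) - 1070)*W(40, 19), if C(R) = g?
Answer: -8560 + 760*√2 ≈ -7485.2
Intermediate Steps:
g = √2 ≈ 1.4142
C(R) = √2
t(p, h) = √2*(p + 2*h) (t(p, h) = (-1*0 + √2)*(h + (h + p)) = (0 + √2)*(p + 2*h) = √2*(p + 2*h))
W(x, H) = 8 (W(x, H) = 9 - 1 = 8)
(t(35, 30) - 1070)*W(40, 19) = (√2*(35 + 2*30) - 1070)*8 = (√2*(35 + 60) - 1070)*8 = (√2*95 - 1070)*8 = (95*√2 - 1070)*8 = (-1070 + 95*√2)*8 = -8560 + 760*√2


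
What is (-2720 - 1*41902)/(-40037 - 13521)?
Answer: 22311/26779 ≈ 0.83315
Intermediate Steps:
(-2720 - 1*41902)/(-40037 - 13521) = (-2720 - 41902)/(-53558) = -44622*(-1/53558) = 22311/26779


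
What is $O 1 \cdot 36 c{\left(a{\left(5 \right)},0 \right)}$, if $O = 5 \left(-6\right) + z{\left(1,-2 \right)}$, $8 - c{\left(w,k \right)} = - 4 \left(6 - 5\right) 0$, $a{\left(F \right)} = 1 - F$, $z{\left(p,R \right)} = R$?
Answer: $-9216$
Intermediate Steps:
$c{\left(w,k \right)} = 8$ ($c{\left(w,k \right)} = 8 - - 4 \left(6 - 5\right) 0 = 8 - - 4 \cdot 1 \cdot 0 = 8 - \left(-4\right) 0 = 8 - 0 = 8 + 0 = 8$)
$O = -32$ ($O = 5 \left(-6\right) - 2 = -30 - 2 = -32$)
$O 1 \cdot 36 c{\left(a{\left(5 \right)},0 \right)} = - 32 \cdot 1 \cdot 36 \cdot 8 = \left(-32\right) 36 \cdot 8 = \left(-1152\right) 8 = -9216$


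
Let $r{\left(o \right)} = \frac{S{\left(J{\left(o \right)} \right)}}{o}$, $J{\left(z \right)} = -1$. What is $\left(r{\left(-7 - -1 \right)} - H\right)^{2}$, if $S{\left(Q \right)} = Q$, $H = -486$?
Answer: $\frac{8508889}{36} \approx 2.3636 \cdot 10^{5}$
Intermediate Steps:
$r{\left(o \right)} = - \frac{1}{o}$
$\left(r{\left(-7 - -1 \right)} - H\right)^{2} = \left(- \frac{1}{-7 - -1} - -486\right)^{2} = \left(- \frac{1}{-7 + 1} + 486\right)^{2} = \left(- \frac{1}{-6} + 486\right)^{2} = \left(\left(-1\right) \left(- \frac{1}{6}\right) + 486\right)^{2} = \left(\frac{1}{6} + 486\right)^{2} = \left(\frac{2917}{6}\right)^{2} = \frac{8508889}{36}$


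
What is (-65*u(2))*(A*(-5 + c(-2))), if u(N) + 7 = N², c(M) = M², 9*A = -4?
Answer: 260/3 ≈ 86.667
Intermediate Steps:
A = -4/9 (A = (⅑)*(-4) = -4/9 ≈ -0.44444)
u(N) = -7 + N²
(-65*u(2))*(A*(-5 + c(-2))) = (-65*(-7 + 2²))*(-4*(-5 + (-2)²)/9) = (-65*(-7 + 4))*(-4*(-5 + 4)/9) = (-65*(-3))*(-4/9*(-1)) = 195*(4/9) = 260/3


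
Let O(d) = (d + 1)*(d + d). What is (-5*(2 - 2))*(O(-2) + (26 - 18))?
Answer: 0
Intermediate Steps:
O(d) = 2*d*(1 + d) (O(d) = (1 + d)*(2*d) = 2*d*(1 + d))
(-5*(2 - 2))*(O(-2) + (26 - 18)) = (-5*(2 - 2))*(2*(-2)*(1 - 2) + (26 - 18)) = (-5*0)*(2*(-2)*(-1) + 8) = 0*(4 + 8) = 0*12 = 0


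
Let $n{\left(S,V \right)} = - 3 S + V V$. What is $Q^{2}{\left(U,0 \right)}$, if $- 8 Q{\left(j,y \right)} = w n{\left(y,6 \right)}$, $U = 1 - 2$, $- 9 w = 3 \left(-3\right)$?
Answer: $\frac{81}{4} \approx 20.25$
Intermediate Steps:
$w = 1$ ($w = - \frac{3 \left(-3\right)}{9} = \left(- \frac{1}{9}\right) \left(-9\right) = 1$)
$U = -1$ ($U = 1 - 2 = -1$)
$n{\left(S,V \right)} = V^{2} - 3 S$ ($n{\left(S,V \right)} = - 3 S + V^{2} = V^{2} - 3 S$)
$Q{\left(j,y \right)} = - \frac{9}{2} + \frac{3 y}{8}$ ($Q{\left(j,y \right)} = - \frac{1 \left(6^{2} - 3 y\right)}{8} = - \frac{1 \left(36 - 3 y\right)}{8} = - \frac{36 - 3 y}{8} = - \frac{9}{2} + \frac{3 y}{8}$)
$Q^{2}{\left(U,0 \right)} = \left(- \frac{9}{2} + \frac{3}{8} \cdot 0\right)^{2} = \left(- \frac{9}{2} + 0\right)^{2} = \left(- \frac{9}{2}\right)^{2} = \frac{81}{4}$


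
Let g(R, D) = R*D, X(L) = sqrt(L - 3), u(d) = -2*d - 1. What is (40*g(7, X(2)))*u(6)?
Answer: -3640*I ≈ -3640.0*I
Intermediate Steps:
u(d) = -1 - 2*d
X(L) = sqrt(-3 + L)
g(R, D) = D*R
(40*g(7, X(2)))*u(6) = (40*(sqrt(-3 + 2)*7))*(-1 - 2*6) = (40*(sqrt(-1)*7))*(-1 - 12) = (40*(I*7))*(-13) = (40*(7*I))*(-13) = (280*I)*(-13) = -3640*I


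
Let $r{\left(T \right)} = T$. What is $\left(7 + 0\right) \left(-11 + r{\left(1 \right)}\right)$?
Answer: $-70$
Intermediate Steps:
$\left(7 + 0\right) \left(-11 + r{\left(1 \right)}\right) = \left(7 + 0\right) \left(-11 + 1\right) = 7 \left(-10\right) = -70$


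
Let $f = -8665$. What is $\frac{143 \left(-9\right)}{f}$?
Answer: $\frac{1287}{8665} \approx 0.14853$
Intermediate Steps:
$\frac{143 \left(-9\right)}{f} = \frac{143 \left(-9\right)}{-8665} = \left(-1287\right) \left(- \frac{1}{8665}\right) = \frac{1287}{8665}$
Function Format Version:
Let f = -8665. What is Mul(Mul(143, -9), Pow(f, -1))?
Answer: Rational(1287, 8665) ≈ 0.14853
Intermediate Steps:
Mul(Mul(143, -9), Pow(f, -1)) = Mul(Mul(143, -9), Pow(-8665, -1)) = Mul(-1287, Rational(-1, 8665)) = Rational(1287, 8665)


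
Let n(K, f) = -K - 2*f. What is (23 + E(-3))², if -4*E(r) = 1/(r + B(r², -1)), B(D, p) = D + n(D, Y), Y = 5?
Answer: 1432809/2704 ≈ 529.88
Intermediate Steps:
B(D, p) = -10 (B(D, p) = D + (-D - 2*5) = D + (-D - 10) = D + (-10 - D) = -10)
E(r) = -1/(4*(-10 + r)) (E(r) = -1/(4*(r - 10)) = -1/(4*(-10 + r)))
(23 + E(-3))² = (23 - 1/(-40 + 4*(-3)))² = (23 - 1/(-40 - 12))² = (23 - 1/(-52))² = (23 - 1*(-1/52))² = (23 + 1/52)² = (1197/52)² = 1432809/2704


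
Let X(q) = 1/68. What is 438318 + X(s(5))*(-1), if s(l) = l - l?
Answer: 29805623/68 ≈ 4.3832e+5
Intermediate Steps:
s(l) = 0
X(q) = 1/68
438318 + X(s(5))*(-1) = 438318 + (1/68)*(-1) = 438318 - 1/68 = 29805623/68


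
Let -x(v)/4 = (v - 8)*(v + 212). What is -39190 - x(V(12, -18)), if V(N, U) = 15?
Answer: -32834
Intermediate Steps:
x(v) = -4*(-8 + v)*(212 + v) (x(v) = -4*(v - 8)*(v + 212) = -4*(-8 + v)*(212 + v))
-39190 - x(V(12, -18)) = -39190 - (6784 - 816*15 - 4*15²) = -39190 - (6784 - 12240 - 4*225) = -39190 - (6784 - 12240 - 900) = -39190 - 1*(-6356) = -39190 + 6356 = -32834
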